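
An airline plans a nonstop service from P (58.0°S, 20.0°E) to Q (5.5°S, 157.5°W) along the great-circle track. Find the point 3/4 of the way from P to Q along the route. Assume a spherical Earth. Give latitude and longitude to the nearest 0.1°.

Convert each endpoint to a unit vector on the sphere (x = cos φ cos λ, y = cos φ sin λ, z = sin φ).
The central angle between the endpoints is δ = arccos(p₁·p₂) ≈ 2.033 rad (116.5°).
Interpolate at f = 3/4 with slerp weights a = sin((1−f)δ)/sin δ ≈ 0.544, b = sin(fδ)/sin δ ≈ 1.116.
p = a·p₁ + b·p₂ ≈ (-0.756, -0.327, -0.568); φ = arcsin(p_z) ≈ -34.61°, λ = atan2(p_y, p_x) ≈ -156.63°.

≈ (34.6°S, 156.6°W)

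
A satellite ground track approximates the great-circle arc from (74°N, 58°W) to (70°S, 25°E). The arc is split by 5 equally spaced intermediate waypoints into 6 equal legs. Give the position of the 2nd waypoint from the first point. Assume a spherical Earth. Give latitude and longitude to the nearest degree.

≈ (28°N, 17°W)

From cos δ = sin φ₁ sin φ₂ + cos φ₁ cos φ₂ cos Δλ, the central angle is δ ≈ 2.672 rad (153.1°).
Interpolate at f = 2/6 with slerp weights a = sin((1−f)δ)/sin δ ≈ 2.161, b = sin(fδ)/sin δ ≈ 1.719.
p = a·p₁ + b·p₂ ≈ (0.848, -0.257, 0.463); φ = arcsin(p_z) ≈ 27.57°, λ = atan2(p_y, p_x) ≈ -16.84°.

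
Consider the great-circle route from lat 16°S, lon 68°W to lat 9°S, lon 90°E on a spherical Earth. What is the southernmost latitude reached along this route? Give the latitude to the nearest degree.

The great circle lies in the plane with unit normal n̂ = (p₁ × p₂)/|p₁ × p₂|.
Here n̂_z ≈ +0.650; the vertex latitude is φ_max = arccos|n̂_z| ≈ 49.4°.
Check via Clairaut: cos φ_max = |cos φ₁| · sin C = cos(16.0°)·sin(137.4°) ≈ 0.650, again giving ≈ 49.4°.

≈ 49°S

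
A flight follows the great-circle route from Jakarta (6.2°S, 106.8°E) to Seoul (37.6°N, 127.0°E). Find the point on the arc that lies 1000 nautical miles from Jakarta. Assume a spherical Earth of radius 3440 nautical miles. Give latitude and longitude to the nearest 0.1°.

≈ (9.3°N, 113.0°E)

The haversine formula gives a central angle δ ≈ 0.832 rad (47.7°) between the endpoints. The total great-circle distance is δ·R ≈ 0.832 × 3440 ≈ 2862 nmi, so the target fraction is f = 1000/2862 ≈ 0.349.
Interpolate at f ≈ 0.349 with slerp weights a = sin((1−f)δ)/sin δ ≈ 0.697, b = sin(fδ)/sin δ ≈ 0.388.
p = a·p₁ + b·p₂ ≈ (-0.385, 0.909, 0.161); φ = arcsin(p_z) ≈ 9.28°, λ = atan2(p_y, p_x) ≈ 112.97°.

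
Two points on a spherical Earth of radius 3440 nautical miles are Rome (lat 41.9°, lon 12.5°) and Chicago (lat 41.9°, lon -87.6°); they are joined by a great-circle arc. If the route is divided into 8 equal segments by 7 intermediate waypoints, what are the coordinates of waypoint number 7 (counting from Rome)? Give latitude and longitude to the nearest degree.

≈ lat 47°, lon -78°

Convert each endpoint to a unit vector on the sphere (x = cos φ cos λ, y = cos φ sin λ, z = sin φ).
The central angle between the endpoints is δ = arccos(p₁·p₂) ≈ 1.214 rad (69.6°).
Interpolate at f = 7/8 with slerp weights a = sin((1−f)δ)/sin δ ≈ 0.161, b = sin(fδ)/sin δ ≈ 0.932.
p = a·p₁ + b·p₂ ≈ (0.146, -0.667, 0.730); φ = arcsin(p_z) ≈ 46.91°, λ = atan2(p_y, p_x) ≈ -77.63°.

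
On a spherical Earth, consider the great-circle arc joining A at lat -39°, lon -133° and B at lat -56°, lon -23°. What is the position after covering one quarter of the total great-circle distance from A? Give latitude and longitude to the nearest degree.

Write both endpoints as unit vectors p₁, p₂ with components (cos φ cos λ, cos φ sin λ, sin φ).
The central angle between the endpoints is δ = arccos(p₁·p₂) ≈ 1.188 rad (68.1°).
Interpolate at f = 1/4 with slerp weights a = sin((1−f)δ)/sin δ ≈ 0.838, b = sin(fδ)/sin δ ≈ 0.316.
p = a·p₁ + b·p₂ ≈ (-0.282, -0.545, -0.789); φ = arcsin(p_z) ≈ -52.12°, λ = atan2(p_y, p_x) ≈ -117.33°.

≈ lat -52°, lon -117°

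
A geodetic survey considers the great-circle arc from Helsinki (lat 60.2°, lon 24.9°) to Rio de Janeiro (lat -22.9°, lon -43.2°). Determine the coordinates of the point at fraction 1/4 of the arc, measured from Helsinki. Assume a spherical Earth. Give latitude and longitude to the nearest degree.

From cos δ = sin φ₁ sin φ₂ + cos φ₁ cos φ₂ cos Δλ, the central angle is δ ≈ 1.738 rad (99.6°).
Interpolate at f = 1/4 with slerp weights a = sin((1−f)δ)/sin δ ≈ 0.978, b = sin(fδ)/sin δ ≈ 0.427.
p = a·p₁ + b·p₂ ≈ (0.728, -0.065, 0.683); φ = arcsin(p_z) ≈ 43.06°, λ = atan2(p_y, p_x) ≈ -5.07°.

≈ lat 43°, lon -5°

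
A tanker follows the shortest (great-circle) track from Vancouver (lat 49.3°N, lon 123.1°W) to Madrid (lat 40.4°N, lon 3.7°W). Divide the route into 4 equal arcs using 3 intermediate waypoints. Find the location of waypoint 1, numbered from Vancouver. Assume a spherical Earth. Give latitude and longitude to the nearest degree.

≈ lat 61°N, lon 96°W

Convert each endpoint to a unit vector on the sphere (x = cos φ cos λ, y = cos φ sin λ, z = sin φ).
The central angle between the endpoints is δ = arccos(p₁·p₂) ≈ 1.321 rad (75.7°).
Interpolate at f = 1/4 with slerp weights a = sin((1−f)δ)/sin δ ≈ 0.863, b = sin(fδ)/sin δ ≈ 0.335.
p = a·p₁ + b·p₂ ≈ (-0.053, -0.488, 0.871); φ = arcsin(p_z) ≈ 60.60°, λ = atan2(p_y, p_x) ≈ -96.21°.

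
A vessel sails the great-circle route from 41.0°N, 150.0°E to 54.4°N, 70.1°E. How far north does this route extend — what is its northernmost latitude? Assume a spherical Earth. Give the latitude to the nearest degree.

≈ 57°N

The great circle lies in the plane with unit normal n̂ = (p₁ × p₂)/|p₁ × p₂|.
Here n̂_z ≈ -0.546; the vertex latitude is φ_max = arccos|n̂_z| ≈ 56.9°.
Check via Clairaut: cos φ_max = |cos φ₁| · sin C = cos(41.0°)·sin(46.4°) ≈ 0.546, again giving ≈ 56.9°.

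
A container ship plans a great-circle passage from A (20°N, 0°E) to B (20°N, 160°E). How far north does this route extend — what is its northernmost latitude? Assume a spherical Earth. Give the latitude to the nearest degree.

≈ 64°N

The great circle lies in the plane with unit normal n̂ = (p₁ × p₂)/|p₁ × p₂|.
Here n̂_z ≈ +0.431; the vertex latitude is φ_max = arccos|n̂_z| ≈ 64.5°.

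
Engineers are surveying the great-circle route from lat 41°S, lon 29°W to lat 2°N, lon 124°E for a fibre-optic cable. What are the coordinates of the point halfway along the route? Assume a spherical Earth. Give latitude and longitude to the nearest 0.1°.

≈ lat 52.7°S, lon 77.7°E

Convert each endpoint to a unit vector on the sphere (x = cos φ cos λ, y = cos φ sin λ, z = sin φ).
The central angle between the endpoints is δ = arccos(p₁·p₂) ≈ 2.339 rad (134.0°).
Interpolate at f = 1/2 with slerp weights a = sin((1−f)δ)/sin δ ≈ 1.280, b = sin(fδ)/sin δ ≈ 1.280.
p = a·p₁ + b·p₂ ≈ (0.130, 0.592, -0.795); φ = arcsin(p_z) ≈ -52.68°, λ = atan2(p_y, p_x) ≈ 77.66°.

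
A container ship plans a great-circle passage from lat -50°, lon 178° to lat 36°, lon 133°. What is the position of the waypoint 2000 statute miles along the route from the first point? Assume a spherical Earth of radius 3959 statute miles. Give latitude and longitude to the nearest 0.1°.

From cos δ = sin φ₁ sin φ₂ + cos φ₁ cos φ₂ cos Δλ, the central angle is δ ≈ 1.653 rad (94.7°). The total great-circle distance is δ·R ≈ 1.653 × 3959 ≈ 6546 mi, so the target fraction is f = 2000/6546 ≈ 0.306.
Interpolate at f ≈ 0.306 with slerp weights a = sin((1−f)δ)/sin δ ≈ 0.915, b = sin(fδ)/sin δ ≈ 0.486.
p = a·p₁ + b·p₂ ≈ (-0.856, 0.308, -0.416); φ = arcsin(p_z) ≈ -24.56°, λ = atan2(p_y, p_x) ≈ 160.22°.

≈ lat -24.6°, lon 160.2°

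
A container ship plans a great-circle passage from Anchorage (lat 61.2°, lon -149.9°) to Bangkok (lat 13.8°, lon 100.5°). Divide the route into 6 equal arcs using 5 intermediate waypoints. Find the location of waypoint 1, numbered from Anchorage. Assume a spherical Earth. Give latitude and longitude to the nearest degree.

≈ lat 64°, lon 179°

Write both endpoints as unit vectors p₁, p₂ with components (cos φ cos λ, cos φ sin λ, sin φ).
The central angle between the endpoints is δ = arccos(p₁·p₂) ≈ 1.519 rad (87.0°).
Interpolate at f = 1/6 with slerp weights a = sin((1−f)δ)/sin δ ≈ 0.955, b = sin(fδ)/sin δ ≈ 0.251.
p = a·p₁ + b·p₂ ≈ (-0.442, 0.009, 0.897); φ = arcsin(p_z) ≈ 63.73°, λ = atan2(p_y, p_x) ≈ 178.87°.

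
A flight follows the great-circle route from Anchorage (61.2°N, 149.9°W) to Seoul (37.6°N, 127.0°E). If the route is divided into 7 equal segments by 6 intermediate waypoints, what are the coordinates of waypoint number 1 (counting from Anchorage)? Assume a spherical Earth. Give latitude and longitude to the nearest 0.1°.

≈ (62.3°N, 166.2°W)

The haversine formula gives a central angle δ ≈ 0.951 rad (54.5°) between the endpoints.
Interpolate at f = 1/7 with slerp weights a = sin((1−f)δ)/sin δ ≈ 0.894, b = sin(fδ)/sin δ ≈ 0.166.
p = a·p₁ + b·p₂ ≈ (-0.452, -0.111, 0.885); φ = arcsin(p_z) ≈ 62.26°, λ = atan2(p_y, p_x) ≈ -166.23°.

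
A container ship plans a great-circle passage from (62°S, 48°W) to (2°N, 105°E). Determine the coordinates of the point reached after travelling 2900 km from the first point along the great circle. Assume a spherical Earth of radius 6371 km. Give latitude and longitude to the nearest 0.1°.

From cos δ = sin φ₁ sin φ₂ + cos φ₁ cos φ₂ cos Δλ, the central angle is δ ≈ 2.036 rad (116.7°). The total great-circle distance is δ·R ≈ 2.036 × 6371 ≈ 12973 km, so the target fraction is f = 2900/12973 ≈ 0.224.
Interpolate at f ≈ 0.224 with slerp weights a = sin((1−f)δ)/sin δ ≈ 1.119, b = sin(fδ)/sin δ ≈ 0.492.
p = a·p₁ + b·p₂ ≈ (0.224, 0.085, -0.971); φ = arcsin(p_z) ≈ -76.13°, λ = atan2(p_y, p_x) ≈ 20.65°.

≈ (76.1°S, 20.6°E)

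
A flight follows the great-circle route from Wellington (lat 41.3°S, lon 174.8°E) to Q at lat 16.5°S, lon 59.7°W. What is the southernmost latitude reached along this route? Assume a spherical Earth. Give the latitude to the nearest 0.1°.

The great circle lies in the plane with unit normal n̂ = (p₁ × p₂)/|p₁ × p₂|.
Here n̂_z ≈ +0.603; the vertex latitude is φ_max = arccos|n̂_z| ≈ 52.9°.

≈ 52.9°S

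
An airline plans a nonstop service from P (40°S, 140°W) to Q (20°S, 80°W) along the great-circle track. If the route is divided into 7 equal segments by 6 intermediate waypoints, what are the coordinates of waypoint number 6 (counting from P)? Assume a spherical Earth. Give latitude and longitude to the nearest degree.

Convert each endpoint to a unit vector on the sphere (x = cos φ cos λ, y = cos φ sin λ, z = sin φ).
The central angle between the endpoints is δ = arccos(p₁·p₂) ≈ 0.952 rad (54.6°).
Interpolate at f = 6/7 with slerp weights a = sin((1−f)δ)/sin δ ≈ 0.166, b = sin(fδ)/sin δ ≈ 0.894.
p = a·p₁ + b·p₂ ≈ (0.048, -0.910, -0.413); φ = arcsin(p_z) ≈ -24.38°, λ = atan2(p_y, p_x) ≈ -86.96°.

≈ (24°S, 87°W)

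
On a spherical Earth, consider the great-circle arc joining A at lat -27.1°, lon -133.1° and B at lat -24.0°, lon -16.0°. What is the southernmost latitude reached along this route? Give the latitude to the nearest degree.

The great circle lies in the plane with unit normal n̂ = (p₁ × p₂)/|p₁ × p₂|.
Here n̂_z ≈ +0.737; the vertex latitude is φ_max = arccos|n̂_z| ≈ 42.5°.

≈ -43°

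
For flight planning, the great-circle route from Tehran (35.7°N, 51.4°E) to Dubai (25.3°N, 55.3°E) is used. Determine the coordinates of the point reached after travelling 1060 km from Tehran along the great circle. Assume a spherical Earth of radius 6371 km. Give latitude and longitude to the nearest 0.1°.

≈ 26.6°N, 54.8°E

From cos δ = sin φ₁ sin φ₂ + cos φ₁ cos φ₂ cos Δλ, the central angle is δ ≈ 0.191 rad (10.9°). The total great-circle distance is δ·R ≈ 0.191 × 6371 ≈ 1215 km, so the target fraction is f = 1060/1215 ≈ 0.872.
Interpolate at f ≈ 0.872 with slerp weights a = sin((1−f)δ)/sin δ ≈ 0.128, b = sin(fδ)/sin δ ≈ 0.874.
p = a·p₁ + b·p₂ ≈ (0.515, 0.731, 0.448); φ = arcsin(p_z) ≈ 26.63°, λ = atan2(p_y, p_x) ≈ 54.85°.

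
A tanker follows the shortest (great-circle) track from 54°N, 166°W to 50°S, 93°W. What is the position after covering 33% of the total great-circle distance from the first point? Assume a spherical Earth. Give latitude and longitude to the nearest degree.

Convert each endpoint to a unit vector on the sphere (x = cos φ cos λ, y = cos φ sin λ, z = sin φ).
The central angle between the endpoints is δ = arccos(p₁·p₂) ≈ 2.105 rad (120.6°).
Interpolate at f = 0.33 with slerp weights a = sin((1−f)δ)/sin δ ≈ 1.147, b = sin(fδ)/sin δ ≈ 0.744.
p = a·p₁ + b·p₂ ≈ (-0.679, -0.641, 0.358); φ = arcsin(p_z) ≈ 20.99°, λ = atan2(p_y, p_x) ≈ -136.68°.

≈ 21°N, 137°W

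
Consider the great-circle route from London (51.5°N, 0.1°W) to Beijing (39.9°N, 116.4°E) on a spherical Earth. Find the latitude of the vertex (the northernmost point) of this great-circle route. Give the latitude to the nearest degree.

The great circle lies in the plane with unit normal n̂ = (p₁ × p₂)/|p₁ × p₂|.
Here n̂_z ≈ +0.446; the vertex latitude is φ_max = arccos|n̂_z| ≈ 63.5°.

≈ 63°N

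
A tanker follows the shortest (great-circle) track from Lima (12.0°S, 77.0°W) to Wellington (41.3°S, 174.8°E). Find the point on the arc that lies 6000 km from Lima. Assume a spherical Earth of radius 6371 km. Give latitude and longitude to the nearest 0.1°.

≈ (42.4°S, 128.7°W)

From cos δ = sin φ₁ sin φ₂ + cos φ₁ cos φ₂ cos Δλ, the central angle is δ ≈ 1.663 rad (95.3°). The total great-circle distance is δ·R ≈ 1.663 × 6371 ≈ 10596 km, so the target fraction is f = 6000/10596 ≈ 0.566.
Interpolate at f ≈ 0.566 with slerp weights a = sin((1−f)δ)/sin δ ≈ 0.663, b = sin(fδ)/sin δ ≈ 0.812.
p = a·p₁ + b·p₂ ≈ (-0.462, -0.577, -0.674); φ = arcsin(p_z) ≈ -42.37°, λ = atan2(p_y, p_x) ≈ -128.67°.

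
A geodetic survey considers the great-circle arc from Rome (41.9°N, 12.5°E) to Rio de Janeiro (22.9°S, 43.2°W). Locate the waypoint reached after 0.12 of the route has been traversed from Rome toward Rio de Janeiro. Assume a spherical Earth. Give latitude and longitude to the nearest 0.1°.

≈ (35.1°N, 3.2°E)

Write both endpoints as unit vectors p₁, p₂ with components (cos φ cos λ, cos φ sin λ, sin φ).
The central angle between the endpoints is δ = arccos(p₁·p₂) ≈ 1.444 rad (82.7°).
Interpolate at f = 0.12 with slerp weights a = sin((1−f)δ)/sin δ ≈ 0.963, b = sin(fδ)/sin δ ≈ 0.174.
p = a·p₁ + b·p₂ ≈ (0.817, 0.046, 0.576); φ = arcsin(p_z) ≈ 35.14°, λ = atan2(p_y, p_x) ≈ 3.19°.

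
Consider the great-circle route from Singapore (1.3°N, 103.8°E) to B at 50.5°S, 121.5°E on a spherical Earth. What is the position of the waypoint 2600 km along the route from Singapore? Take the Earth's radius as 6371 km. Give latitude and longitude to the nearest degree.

The haversine formula gives a central angle δ ≈ 0.942 rad (54.0°) between the endpoints. The total great-circle distance is δ·R ≈ 0.942 × 6371 ≈ 6000 km, so the target fraction is f = 2600/6000 ≈ 0.433.
Interpolate at f ≈ 0.433 with slerp weights a = sin((1−f)δ)/sin δ ≈ 0.629, b = sin(fδ)/sin δ ≈ 0.491.
p = a·p₁ + b·p₂ ≈ (-0.313, 0.877, -0.364); φ = arcsin(p_z) ≈ -21.37°, λ = atan2(p_y, p_x) ≈ 109.65°.

≈ 21°S, 110°E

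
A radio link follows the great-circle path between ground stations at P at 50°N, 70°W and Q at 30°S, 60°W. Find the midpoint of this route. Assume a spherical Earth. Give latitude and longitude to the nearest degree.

≈ 10°N, 64°W

Write both endpoints as unit vectors p₁, p₂ with components (cos φ cos λ, cos φ sin λ, sin φ).
The central angle between the endpoints is δ = arccos(p₁·p₂) ≈ 1.405 rad (80.5°).
Interpolate at f = 1/2 with slerp weights a = sin((1−f)δ)/sin δ ≈ 0.655, b = sin(fδ)/sin δ ≈ 0.655.
p = a·p₁ + b·p₂ ≈ (0.428, -0.887, 0.174); φ = arcsin(p_z) ≈ 10.04°, λ = atan2(p_y, p_x) ≈ -64.26°.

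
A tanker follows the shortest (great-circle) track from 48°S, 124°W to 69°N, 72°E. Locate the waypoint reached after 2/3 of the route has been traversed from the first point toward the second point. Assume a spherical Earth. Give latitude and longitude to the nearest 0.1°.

Convert each endpoint to a unit vector on the sphere (x = cos φ cos λ, y = cos φ sin λ, z = sin φ).
The central angle between the endpoints is δ = arccos(p₁·p₂) ≈ 2.750 rad (157.6°).
Interpolate at f = 2/3 with slerp weights a = sin((1−f)δ)/sin δ ≈ 2.079, b = sin(fδ)/sin δ ≈ 2.530.
p = a·p₁ + b·p₂ ≈ (-0.498, -0.291, 0.817); φ = arcsin(p_z) ≈ 54.79°, λ = atan2(p_y, p_x) ≈ -149.69°.

≈ 54.8°N, 149.7°W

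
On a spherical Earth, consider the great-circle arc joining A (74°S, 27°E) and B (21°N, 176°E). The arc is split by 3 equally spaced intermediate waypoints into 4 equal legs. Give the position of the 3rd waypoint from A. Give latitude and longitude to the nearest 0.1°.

≈ (9.7°S, 170.8°E)

Write both endpoints as unit vectors p₁, p₂ with components (cos φ cos λ, cos φ sin λ, sin φ).
The central angle between the endpoints is δ = arccos(p₁·p₂) ≈ 2.171 rad (124.4°).
Interpolate at f = 3/4 with slerp weights a = sin((1−f)δ)/sin δ ≈ 0.626, b = sin(fδ)/sin δ ≈ 1.210.
p = a·p₁ + b·p₂ ≈ (-0.973, 0.157, -0.168); φ = arcsin(p_z) ≈ -9.68°, λ = atan2(p_y, p_x) ≈ 170.83°.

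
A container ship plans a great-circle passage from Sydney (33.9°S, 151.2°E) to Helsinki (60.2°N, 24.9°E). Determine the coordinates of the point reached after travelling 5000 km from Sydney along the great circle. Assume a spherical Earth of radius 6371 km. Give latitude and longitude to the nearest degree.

Convert each endpoint to a unit vector on the sphere (x = cos φ cos λ, y = cos φ sin λ, z = sin φ).
The central angle between the endpoints is δ = arccos(p₁·p₂) ≈ 2.386 rad (136.7°). The total great-circle distance is δ·R ≈ 2.386 × 6371 ≈ 15204 km, so the target fraction is f = 5000/15204 ≈ 0.329.
Interpolate at f ≈ 0.329 with slerp weights a = sin((1−f)δ)/sin δ ≈ 1.458, b = sin(fδ)/sin δ ≈ 1.031.
p = a·p₁ + b·p₂ ≈ (-0.596, 0.799, 0.081); φ = arcsin(p_z) ≈ 4.67°, λ = atan2(p_y, p_x) ≈ 126.72°.

≈ 5°N, 127°E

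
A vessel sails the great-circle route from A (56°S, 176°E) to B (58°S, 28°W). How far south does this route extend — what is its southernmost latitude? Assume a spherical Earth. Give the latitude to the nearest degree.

The great circle lies in the plane with unit normal n̂ = (p₁ × p₂)/|p₁ × p₂|.
Here n̂_z ≈ +0.134; the vertex latitude is φ_max = arccos|n̂_z| ≈ 82.3°.
Check via Clairaut: cos φ_max = |cos φ₁| · sin C = cos(56.0°)·sin(166.2°) ≈ 0.134, again giving ≈ 82.3°.

≈ 82°S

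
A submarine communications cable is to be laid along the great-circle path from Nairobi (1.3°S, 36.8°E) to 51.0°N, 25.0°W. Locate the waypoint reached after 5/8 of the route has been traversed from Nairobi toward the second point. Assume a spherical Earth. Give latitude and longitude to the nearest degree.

≈ 35°N, 6°E

Write both endpoints as unit vectors p₁, p₂ with components (cos φ cos λ, cos φ sin λ, sin φ).
The central angle between the endpoints is δ = arccos(p₁·p₂) ≈ 1.287 rad (73.8°).
Interpolate at f = 5/8 with slerp weights a = sin((1−f)δ)/sin δ ≈ 0.484, b = sin(fδ)/sin δ ≈ 0.750.
p = a·p₁ + b·p₂ ≈ (0.815, 0.090, 0.572); φ = arcsin(p_z) ≈ 34.91°, λ = atan2(p_y, p_x) ≈ 6.30°.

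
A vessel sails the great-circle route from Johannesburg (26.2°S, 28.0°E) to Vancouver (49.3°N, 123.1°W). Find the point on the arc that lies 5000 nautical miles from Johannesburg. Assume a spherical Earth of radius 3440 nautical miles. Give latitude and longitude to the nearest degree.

Write both endpoints as unit vectors p₁, p₂ with components (cos φ cos λ, cos φ sin λ, sin φ).
The central angle between the endpoints is δ = arccos(p₁·p₂) ≈ 2.581 rad (147.9°). The total great-circle distance is δ·R ≈ 2.581 × 3440 ≈ 8879 nmi, so the target fraction is f = 5000/8879 ≈ 0.563.
Interpolate at f ≈ 0.563 with slerp weights a = sin((1−f)δ)/sin δ ≈ 1.699, b = sin(fδ)/sin δ ≈ 1.868.
p = a·p₁ + b·p₂ ≈ (0.681, -0.305, 0.666); φ = arcsin(p_z) ≈ 41.76°, λ = atan2(p_y, p_x) ≈ -24.11°.

≈ (42°N, 24°W)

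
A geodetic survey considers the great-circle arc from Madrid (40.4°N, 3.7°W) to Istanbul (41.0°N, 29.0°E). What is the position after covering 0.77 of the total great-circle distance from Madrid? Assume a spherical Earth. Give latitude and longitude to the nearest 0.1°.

Write both endpoints as unit vectors p₁, p₂ with components (cos φ cos λ, cos φ sin λ, sin φ).
The central angle between the endpoints is δ = arccos(p₁·p₂) ≈ 0.430 rad (24.7°).
Interpolate at f = 0.77 with slerp weights a = sin((1−f)δ)/sin δ ≈ 0.237, b = sin(fδ)/sin δ ≈ 0.780.
p = a·p₁ + b·p₂ ≈ (0.695, 0.274, 0.665); φ = arcsin(p_z) ≈ 41.69°, λ = atan2(p_y, p_x) ≈ 21.50°.

≈ 41.7°N, 21.5°E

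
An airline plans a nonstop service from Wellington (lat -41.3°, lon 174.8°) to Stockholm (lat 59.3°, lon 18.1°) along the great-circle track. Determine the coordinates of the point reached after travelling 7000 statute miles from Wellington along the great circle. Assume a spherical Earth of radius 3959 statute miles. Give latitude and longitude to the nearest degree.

≈ lat 50°, lon 124°

Convert each endpoint to a unit vector on the sphere (x = cos φ cos λ, y = cos φ sin λ, z = sin φ).
The central angle between the endpoints is δ = arccos(p₁·p₂) ≈ 2.738 rad (156.9°). The total great-circle distance is δ·R ≈ 2.738 × 3959 ≈ 10841 mi, so the target fraction is f = 7000/10841 ≈ 0.646.
Interpolate at f ≈ 0.646 with slerp weights a = sin((1−f)δ)/sin δ ≈ 2.102, b = sin(fδ)/sin δ ≈ 2.499.
p = a·p₁ + b·p₂ ≈ (-0.360, 0.539, 0.761); φ = arcsin(p_z) ≈ 49.56°, λ = atan2(p_y, p_x) ≈ 123.73°.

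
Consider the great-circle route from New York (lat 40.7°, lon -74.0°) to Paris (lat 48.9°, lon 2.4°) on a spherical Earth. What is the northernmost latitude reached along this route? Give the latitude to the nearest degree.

The great circle lies in the plane with unit normal n̂ = (p₁ × p₂)/|p₁ × p₂|.
Here n̂_z ≈ +0.610; the vertex latitude is φ_max = arccos|n̂_z| ≈ 52.4°.
Check via Clairaut: cos φ_max = |cos φ₁| · sin C = cos(40.7°)·sin(53.6°) ≈ 0.610, again giving ≈ 52.4°.

≈ 52°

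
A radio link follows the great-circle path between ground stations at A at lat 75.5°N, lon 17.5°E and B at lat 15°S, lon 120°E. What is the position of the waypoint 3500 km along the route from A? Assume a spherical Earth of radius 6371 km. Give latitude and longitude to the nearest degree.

≈ lat 58°N, lon 92°E

From cos δ = sin φ₁ sin φ₂ + cos φ₁ cos φ₂ cos Δλ, the central angle is δ ≈ 1.879 rad (107.6°). The total great-circle distance is δ·R ≈ 1.879 × 6371 ≈ 11968 km, so the target fraction is f = 3500/11968 ≈ 0.292.
Interpolate at f ≈ 0.292 with slerp weights a = sin((1−f)δ)/sin δ ≈ 1.019, b = sin(fδ)/sin δ ≈ 0.548.
p = a·p₁ + b·p₂ ≈ (-0.021, 0.535, 0.845); φ = arcsin(p_z) ≈ 57.63°, λ = atan2(p_y, p_x) ≈ 92.28°.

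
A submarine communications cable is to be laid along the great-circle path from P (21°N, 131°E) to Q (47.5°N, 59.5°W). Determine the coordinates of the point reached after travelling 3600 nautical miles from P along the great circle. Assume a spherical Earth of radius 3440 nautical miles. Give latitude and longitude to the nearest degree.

Convert each endpoint to a unit vector on the sphere (x = cos φ cos λ, y = cos φ sin λ, z = sin φ).
The central angle between the endpoints is δ = arccos(p₁·p₂) ≈ 1.935 rad (110.9°). The total great-circle distance is δ·R ≈ 1.935 × 3440 ≈ 6655 nmi, so the target fraction is f = 3600/6655 ≈ 0.541.
Interpolate at f ≈ 0.541 with slerp weights a = sin((1−f)δ)/sin δ ≈ 0.830, b = sin(fδ)/sin δ ≈ 0.926.
p = a·p₁ + b·p₂ ≈ (-0.191, 0.046, 0.981); φ = arcsin(p_z) ≈ 78.68°, λ = atan2(p_y, p_x) ≈ 166.51°.

≈ (79°N, 167°E)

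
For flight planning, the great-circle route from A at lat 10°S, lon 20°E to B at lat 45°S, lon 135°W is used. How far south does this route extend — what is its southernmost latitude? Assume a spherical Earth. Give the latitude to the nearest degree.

≈ 70°S

The great circle lies in the plane with unit normal n̂ = (p₁ × p₂)/|p₁ × p₂|.
Here n̂_z ≈ -0.342; the vertex latitude is φ_max = arccos|n̂_z| ≈ 70.0°.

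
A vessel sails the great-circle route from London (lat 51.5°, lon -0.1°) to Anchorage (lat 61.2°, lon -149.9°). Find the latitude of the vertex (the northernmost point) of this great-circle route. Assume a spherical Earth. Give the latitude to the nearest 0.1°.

The great circle lies in the plane with unit normal n̂ = (p₁ × p₂)/|p₁ × p₂|.
Here n̂_z ≈ -0.167; the vertex latitude is φ_max = arccos|n̂_z| ≈ 80.4°.
Check via Clairaut: cos φ_max = |cos φ₁| · sin C = cos(51.5°)·sin(15.5°) ≈ 0.167, again giving ≈ 80.4°.

≈ 80.4°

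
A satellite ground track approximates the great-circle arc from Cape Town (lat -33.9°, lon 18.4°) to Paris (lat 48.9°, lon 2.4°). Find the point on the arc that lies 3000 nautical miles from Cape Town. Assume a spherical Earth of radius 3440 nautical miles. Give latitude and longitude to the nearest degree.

Convert each endpoint to a unit vector on the sphere (x = cos φ cos λ, y = cos φ sin λ, z = sin φ).
The central angle between the endpoints is δ = arccos(p₁·p₂) ≈ 1.466 rad (84.0°). The total great-circle distance is δ·R ≈ 1.466 × 3440 ≈ 5044 nmi, so the target fraction is f = 3000/5044 ≈ 0.595.
Interpolate at f ≈ 0.595 with slerp weights a = sin((1−f)δ)/sin δ ≈ 0.563, b = sin(fδ)/sin δ ≈ 0.770.
p = a·p₁ + b·p₂ ≈ (0.949, 0.169, 0.266); φ = arcsin(p_z) ≈ 15.43°, λ = atan2(p_y, p_x) ≈ 10.08°.

≈ lat 15°, lon 10°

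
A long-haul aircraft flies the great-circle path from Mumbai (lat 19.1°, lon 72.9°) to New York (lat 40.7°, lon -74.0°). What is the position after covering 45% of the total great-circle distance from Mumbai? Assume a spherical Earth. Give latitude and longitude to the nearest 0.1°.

The haversine formula gives a central angle δ ≈ 1.968 rad (112.8°) between the endpoints.
Interpolate at f = 0.45 with slerp weights a = sin((1−f)δ)/sin δ ≈ 0.958, b = sin(fδ)/sin δ ≈ 0.840.
p = a·p₁ + b·p₂ ≈ (0.442, 0.253, 0.861); φ = arcsin(p_z) ≈ 59.41°, λ = atan2(p_y, p_x) ≈ 29.81°.

≈ lat 59.4°, lon 29.8°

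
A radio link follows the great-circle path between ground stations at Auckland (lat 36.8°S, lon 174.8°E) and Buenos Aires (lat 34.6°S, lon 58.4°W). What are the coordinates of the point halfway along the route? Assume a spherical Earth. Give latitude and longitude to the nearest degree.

Write both endpoints as unit vectors p₁, p₂ with components (cos φ cos λ, cos φ sin λ, sin φ).
The central angle between the endpoints is δ = arccos(p₁·p₂) ≈ 1.625 rad (93.1°).
Interpolate at f = 1/2 with slerp weights a = sin((1−f)δ)/sin δ ≈ 0.727, b = sin(fδ)/sin δ ≈ 0.727.
p = a·p₁ + b·p₂ ≈ (-0.266, -0.457, -0.849); φ = arcsin(p_z) ≈ -58.06°, λ = atan2(p_y, p_x) ≈ -120.22°.

≈ lat 58°S, lon 120°W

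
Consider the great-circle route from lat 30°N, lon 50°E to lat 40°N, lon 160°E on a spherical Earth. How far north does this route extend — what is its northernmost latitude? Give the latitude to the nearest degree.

The great circle lies in the plane with unit normal n̂ = (p₁ × p₂)/|p₁ × p₂|.
Here n̂_z ≈ +0.626; the vertex latitude is φ_max = arccos|n̂_z| ≈ 51.2°.
Check via Clairaut: cos φ_max = |cos φ₁| · sin C = cos(30.0°)·sin(46.3°) ≈ 0.626, again giving ≈ 51.2°.

≈ 51°N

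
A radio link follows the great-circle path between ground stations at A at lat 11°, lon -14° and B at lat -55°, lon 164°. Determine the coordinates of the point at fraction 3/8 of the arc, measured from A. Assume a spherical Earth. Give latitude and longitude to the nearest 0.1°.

≈ lat -40.0°, lon -12.3°

Convert each endpoint to a unit vector on the sphere (x = cos φ cos λ, y = cos φ sin λ, z = sin φ).
The central angle between the endpoints is δ = arccos(p₁·p₂) ≈ 2.373 rad (136.0°).
Interpolate at f = 3/8 with slerp weights a = sin((1−f)δ)/sin δ ≈ 1.433, b = sin(fδ)/sin δ ≈ 1.118.
p = a·p₁ + b·p₂ ≈ (0.749, -0.164, -0.642); φ = arcsin(p_z) ≈ -39.97°, λ = atan2(p_y, p_x) ≈ -12.33°.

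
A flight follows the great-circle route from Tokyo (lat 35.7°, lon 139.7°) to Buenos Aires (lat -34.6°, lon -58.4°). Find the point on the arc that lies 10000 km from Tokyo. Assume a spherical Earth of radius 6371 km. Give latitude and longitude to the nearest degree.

From cos δ = sin φ₁ sin φ₂ + cos φ₁ cos φ₂ cos Δλ, the central angle is δ ≈ 2.883 rad (165.2°). The total great-circle distance is δ·R ≈ 2.883 × 6371 ≈ 18367 km, so the target fraction is f = 10000/18367 ≈ 0.544.
Interpolate at f ≈ 0.544 with slerp weights a = sin((1−f)δ)/sin δ ≈ 3.781, b = sin(fδ)/sin δ ≈ 3.910.
p = a·p₁ + b·p₂ ≈ (-0.655, -0.755, -0.014); φ = arcsin(p_z) ≈ -0.79°, λ = atan2(p_y, p_x) ≈ -130.95°.

≈ lat -1°, lon -131°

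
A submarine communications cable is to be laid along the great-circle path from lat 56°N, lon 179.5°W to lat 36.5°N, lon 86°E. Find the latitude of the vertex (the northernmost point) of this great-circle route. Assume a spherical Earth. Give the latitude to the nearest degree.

The great circle lies in the plane with unit normal n̂ = (p₁ × p₂)/|p₁ × p₂|.
Here n̂_z ≈ -0.504; the vertex latitude is φ_max = arccos|n̂_z| ≈ 59.7°.
Check via Clairaut: cos φ_max = |cos φ₁| · sin C = cos(56.0°)·sin(64.3°) ≈ 0.504, again giving ≈ 59.7°.

≈ 60°N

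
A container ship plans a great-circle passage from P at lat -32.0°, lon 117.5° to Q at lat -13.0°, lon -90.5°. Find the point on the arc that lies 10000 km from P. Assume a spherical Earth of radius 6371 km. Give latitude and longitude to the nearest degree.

Convert each endpoint to a unit vector on the sphere (x = cos φ cos λ, y = cos φ sin λ, z = sin φ).
The central angle between the endpoints is δ = arccos(p₁·p₂) ≈ 2.227 rad (127.6°). The total great-circle distance is δ·R ≈ 2.227 × 6371 ≈ 14190 km, so the target fraction is f = 10000/14190 ≈ 0.705.
Interpolate at f ≈ 0.705 with slerp weights a = sin((1−f)δ)/sin δ ≈ 0.772, b = sin(fδ)/sin δ ≈ 1.262.
p = a·p₁ + b·p₂ ≈ (-0.313, -0.650, -0.693); φ = arcsin(p_z) ≈ -43.87°, λ = atan2(p_y, p_x) ≈ -115.73°.

≈ lat -44°, lon -116°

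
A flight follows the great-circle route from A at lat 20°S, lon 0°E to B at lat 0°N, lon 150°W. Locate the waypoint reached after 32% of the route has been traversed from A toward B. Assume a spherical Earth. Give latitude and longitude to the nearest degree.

From cos δ = sin φ₁ sin φ₂ + cos φ₁ cos φ₂ cos Δλ, the central angle is δ ≈ 2.521 rad (144.5°).
Interpolate at f = 0.32 with slerp weights a = sin((1−f)δ)/sin δ ≈ 1.703, b = sin(fδ)/sin δ ≈ 1.243.
p = a·p₁ + b·p₂ ≈ (0.524, -0.621, -0.582); φ = arcsin(p_z) ≈ -35.62°, λ = atan2(p_y, p_x) ≈ -49.85°.

≈ lat 36°S, lon 50°W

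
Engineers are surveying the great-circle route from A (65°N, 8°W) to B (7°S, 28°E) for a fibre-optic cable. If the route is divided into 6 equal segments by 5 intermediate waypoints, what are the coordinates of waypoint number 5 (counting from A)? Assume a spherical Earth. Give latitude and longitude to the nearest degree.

Convert each endpoint to a unit vector on the sphere (x = cos φ cos λ, y = cos φ sin λ, z = sin φ).
The central angle between the endpoints is δ = arccos(p₁·p₂) ≈ 1.340 rad (76.8°).
Interpolate at f = 5/6 with slerp weights a = sin((1−f)δ)/sin δ ≈ 0.227, b = sin(fδ)/sin δ ≈ 0.923.
p = a·p₁ + b·p₂ ≈ (0.904, 0.417, 0.094); φ = arcsin(p_z) ≈ 5.38°, λ = atan2(p_y, p_x) ≈ 24.75°.

≈ (5°N, 25°E)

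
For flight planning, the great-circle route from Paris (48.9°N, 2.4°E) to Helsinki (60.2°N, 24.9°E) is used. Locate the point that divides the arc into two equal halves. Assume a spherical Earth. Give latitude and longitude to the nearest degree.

Write both endpoints as unit vectors p₁, p₂ with components (cos φ cos λ, cos φ sin λ, sin φ).
The central angle between the endpoints is δ = arccos(p₁·p₂) ≈ 0.299 rad (17.1°).
Interpolate at f = 1/2 with slerp weights a = sin((1−f)δ)/sin δ ≈ 0.506, b = sin(fδ)/sin δ ≈ 0.506.
p = a·p₁ + b·p₂ ≈ (0.560, 0.120, 0.820); φ = arcsin(p_z) ≈ 55.06°, λ = atan2(p_y, p_x) ≈ 12.07°.

≈ 55°N, 12°E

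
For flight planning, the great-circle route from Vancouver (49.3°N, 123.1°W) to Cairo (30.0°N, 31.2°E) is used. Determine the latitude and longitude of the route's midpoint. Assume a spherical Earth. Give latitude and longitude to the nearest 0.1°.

Write both endpoints as unit vectors p₁, p₂ with components (cos φ cos λ, cos φ sin λ, sin φ).
The central angle between the endpoints is δ = arccos(p₁·p₂) ≈ 1.701 rad (97.5°).
Interpolate at f = 1/2 with slerp weights a = sin((1−f)δ)/sin δ ≈ 0.758, b = sin(fδ)/sin δ ≈ 0.758.
p = a·p₁ + b·p₂ ≈ (0.292, -0.074, 0.954); φ = arcsin(p_z) ≈ 72.49°, λ = atan2(p_y, p_x) ≈ -14.24°.

≈ (72.5°N, 14.2°W)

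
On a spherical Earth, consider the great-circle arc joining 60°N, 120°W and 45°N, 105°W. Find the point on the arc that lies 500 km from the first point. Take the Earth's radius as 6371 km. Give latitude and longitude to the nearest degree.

≈ 56°N, 115°W

The haversine formula gives a central angle δ ≈ 0.305 rad (17.5°) between the endpoints. The total great-circle distance is δ·R ≈ 0.305 × 6371 ≈ 1942 km, so the target fraction is f = 500/1942 ≈ 0.257.
Interpolate at f ≈ 0.257 with slerp weights a = sin((1−f)δ)/sin δ ≈ 0.748, b = sin(fδ)/sin δ ≈ 0.261.
p = a·p₁ + b·p₂ ≈ (-0.235, -0.502, 0.832); φ = arcsin(p_z) ≈ 56.33°, λ = atan2(p_y, p_x) ≈ -115.05°.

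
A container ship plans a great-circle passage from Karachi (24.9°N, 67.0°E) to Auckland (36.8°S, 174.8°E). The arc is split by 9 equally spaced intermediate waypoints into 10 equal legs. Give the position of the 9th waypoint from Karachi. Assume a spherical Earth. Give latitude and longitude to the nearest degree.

From cos δ = sin φ₁ sin φ₂ + cos φ₁ cos φ₂ cos Δλ, the central angle is δ ≈ 2.065 rad (118.3°).
Interpolate at f = 9/10 with slerp weights a = sin((1−f)δ)/sin δ ≈ 0.233, b = sin(fδ)/sin δ ≈ 1.089.
p = a·p₁ + b·p₂ ≈ (-0.786, 0.273, -0.554); φ = arcsin(p_z) ≈ -33.67°, λ = atan2(p_y, p_x) ≈ 160.82°.

≈ 34°S, 161°E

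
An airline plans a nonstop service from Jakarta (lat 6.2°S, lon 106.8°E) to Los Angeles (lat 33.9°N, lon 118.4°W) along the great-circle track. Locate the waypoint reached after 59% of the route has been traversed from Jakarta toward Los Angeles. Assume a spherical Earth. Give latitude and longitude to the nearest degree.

Write both endpoints as unit vectors p₁, p₂ with components (cos φ cos λ, cos φ sin λ, sin φ).
The central angle between the endpoints is δ = arccos(p₁·p₂) ≈ 2.267 rad (129.9°).
Interpolate at f = 0.59 with slerp weights a = sin((1−f)δ)/sin δ ≈ 1.045, b = sin(fδ)/sin δ ≈ 1.269.
p = a·p₁ + b·p₂ ≈ (-0.801, 0.068, 0.595); φ = arcsin(p_z) ≈ 36.49°, λ = atan2(p_y, p_x) ≈ 175.13°.

≈ lat 36°N, lon 175°E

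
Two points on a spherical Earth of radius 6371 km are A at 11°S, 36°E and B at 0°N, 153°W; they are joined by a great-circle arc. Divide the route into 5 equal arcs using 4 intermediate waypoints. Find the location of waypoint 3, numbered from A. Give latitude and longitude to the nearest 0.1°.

Write both endpoints as unit vectors p₁, p₂ with components (cos φ cos λ, cos φ sin λ, sin φ).
The central angle between the endpoints is δ = arccos(p₁·p₂) ≈ 2.894 rad (165.8°).
Interpolate at f = 3/5 with slerp weights a = sin((1−f)δ)/sin δ ≈ 3.739, b = sin(fδ)/sin δ ≈ 4.027.
p = a·p₁ + b·p₂ ≈ (-0.618, 0.329, -0.714); φ = arcsin(p_z) ≈ -45.52°, λ = atan2(p_y, p_x) ≈ 151.96°.

≈ 45.5°S, 152.0°E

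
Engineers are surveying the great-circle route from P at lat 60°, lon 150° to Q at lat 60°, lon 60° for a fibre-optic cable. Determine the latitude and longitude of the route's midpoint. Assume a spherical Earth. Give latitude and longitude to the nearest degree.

From cos δ = sin φ₁ sin φ₂ + cos φ₁ cos φ₂ cos Δλ, the central angle is δ ≈ 0.723 rad (41.4°).
Interpolate at f = 1/2 with slerp weights a = sin((1−f)δ)/sin δ ≈ 0.535, b = sin(fδ)/sin δ ≈ 0.535.
p = a·p₁ + b·p₂ ≈ (-0.098, 0.365, 0.926); φ = arcsin(p_z) ≈ 67.79°, λ = atan2(p_y, p_x) ≈ 105.00°.

≈ lat 68°, lon 105°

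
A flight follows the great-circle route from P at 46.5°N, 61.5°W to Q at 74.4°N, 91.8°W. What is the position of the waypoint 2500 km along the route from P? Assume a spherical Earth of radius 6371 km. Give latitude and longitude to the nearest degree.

≈ 68°N, 77°W

Convert each endpoint to a unit vector on the sphere (x = cos φ cos λ, y = cos φ sin λ, z = sin φ).
The central angle between the endpoints is δ = arccos(p₁·p₂) ≈ 0.539 rad (30.9°). The total great-circle distance is δ·R ≈ 0.539 × 6371 ≈ 3431 km, so the target fraction is f = 2500/3431 ≈ 0.729.
Interpolate at f ≈ 0.729 with slerp weights a = sin((1−f)δ)/sin δ ≈ 0.284, b = sin(fδ)/sin δ ≈ 0.746.
p = a·p₁ + b·p₂ ≈ (0.087, -0.372, 0.924); φ = arcsin(p_z) ≈ 67.53°, λ = atan2(p_y, p_x) ≈ -76.85°.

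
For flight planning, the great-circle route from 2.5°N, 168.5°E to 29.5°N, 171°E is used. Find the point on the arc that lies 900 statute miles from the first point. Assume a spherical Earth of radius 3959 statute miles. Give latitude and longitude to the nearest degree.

≈ 15°N, 170°E

From cos δ = sin φ₁ sin φ₂ + cos φ₁ cos φ₂ cos Δλ, the central angle is δ ≈ 0.473 rad (27.1°). The total great-circle distance is δ·R ≈ 0.473 × 3959 ≈ 1873 mi, so the target fraction is f = 900/1873 ≈ 0.481.
Interpolate at f ≈ 0.481 with slerp weights a = sin((1−f)δ)/sin δ ≈ 0.534, b = sin(fδ)/sin δ ≈ 0.495.
p = a·p₁ + b·p₂ ≈ (-0.948, 0.174, 0.267); φ = arcsin(p_z) ≈ 15.48°, λ = atan2(p_y, p_x) ≈ 169.62°.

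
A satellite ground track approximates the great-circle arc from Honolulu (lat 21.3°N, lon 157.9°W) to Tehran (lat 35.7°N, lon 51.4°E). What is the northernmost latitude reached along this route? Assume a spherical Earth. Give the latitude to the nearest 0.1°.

The great circle lies in the plane with unit normal n̂ = (p₁ × p₂)/|p₁ × p₂|.
Here n̂_z ≈ -0.414; the vertex latitude is φ_max = arccos|n̂_z| ≈ 65.5°.
Check via Clairaut: cos φ_max = |cos φ₁| · sin C = cos(21.3°)·sin(26.4°) ≈ 0.414, again giving ≈ 65.5°.

≈ 65.5°N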